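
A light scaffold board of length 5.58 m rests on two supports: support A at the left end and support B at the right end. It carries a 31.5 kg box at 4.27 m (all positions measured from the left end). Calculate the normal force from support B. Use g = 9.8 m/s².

Taking torques about support A:
Box: 31.5 × 9.8 = 308.7 N down at 4.27 m → arm 4.27 m, τ = 308.7 × 4.27 = 1318 N·m clockwise.
Net load moment about support A = 1318 N·m clockwise.
Reaction R at support B is upward at 5.58 m, arm 5.58 m → moment R × 5.58 counterclockwise.
Setting net torque to zero: R × 5.58 = 1318 → R = 236 N.

R_B ≈ 236 N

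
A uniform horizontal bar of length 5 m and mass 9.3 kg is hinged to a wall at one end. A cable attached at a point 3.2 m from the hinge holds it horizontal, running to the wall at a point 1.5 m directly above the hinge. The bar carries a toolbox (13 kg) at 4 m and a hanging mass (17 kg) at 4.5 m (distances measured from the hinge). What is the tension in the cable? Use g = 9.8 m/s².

T ≈ 1090 N

Sum moments about the hinge (the unknown hinge reaction has zero arm there).
Beam weight: 9.3 × 9.8 = 91.14 N down at 2.5 m → arm 2.5 m, τ = 91.14 × 2.5 = 227.8 N·m clockwise.
Toolbox: 13 × 9.8 = 127.4 N down at 4 m → arm 4 m, τ = 127.4 × 4 = 509.6 N·m clockwise.
Hanging mass: 17 × 9.8 = 166.6 N down at 4.5 m → arm 4.5 m, τ = 166.6 × 4.5 = 749.7 N·m clockwise.
Total clockwise load moment = 1487 N·m.
The cable tension T acts at 3.2 m; only its component perpendicular to the bar, T sinθ, produces torque. sinθ = h/√(h²+d²) = 1.5/√(1.5²+3.2²) = 0.4244.
Balancing moments: T × 3.2 × 0.4244 = 1487, giving T = 1487 / 1.358 = 1090 N.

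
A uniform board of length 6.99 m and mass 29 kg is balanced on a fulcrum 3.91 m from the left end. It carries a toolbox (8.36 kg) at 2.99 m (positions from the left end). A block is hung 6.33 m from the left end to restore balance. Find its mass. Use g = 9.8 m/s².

m ≈ 8.15 kg

Taking torques about the fulcrum (at 3.91 m from the left end):
Beam weight: 29 × 9.8 = 284.2 N down at 3.495 m → arm 0.415 m, τ = 284.2 × 0.415 = 117.9 N·m counterclockwise.
Toolbox: 8.36 × 9.8 = 81.93 N down at 2.99 m → arm 0.92 m, τ = 81.93 × 0.92 = 75.38 N·m counterclockwise.
Net moment of known loads = 193.3 N·m counterclockwise.
An unknown mass m at 6.33 m has arm 2.42 m; its moment is m·g·2.42 clockwise.
For rotational equilibrium, m × 9.8 × 2.42 = 193.3, so m = 193.3 / (9.8 × 2.42) = 8.15 kg.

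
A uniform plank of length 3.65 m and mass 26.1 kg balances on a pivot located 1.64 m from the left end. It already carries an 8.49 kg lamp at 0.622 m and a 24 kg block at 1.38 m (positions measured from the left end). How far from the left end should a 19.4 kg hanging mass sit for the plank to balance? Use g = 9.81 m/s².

x ≈ 2.16 m from the left end

Choose the pivot (at 1.64 m from the left end) as the axis so the support reaction has zero arm there.
Beam weight: 26.1 × 9.81 = 256 N down at 1.825 m → arm 0.185 m, τ = 256 × 0.185 = 47.36 N·m clockwise.
Lamp: 8.49 × 9.81 = 83.29 N down at 0.622 m → arm 1.018 m, τ = 83.29 × 1.018 = 84.79 N·m counterclockwise.
Block: 24 × 9.81 = 235.4 N down at 1.38 m → arm 0.26 m, τ = 235.4 × 0.26 = 61.2 N·m counterclockwise.
Net moment of existing loads = 98.63 N·m counterclockwise.
The hanging mass weighs 19.4 × 9.81 = 190.3 N and must supply an equal clockwise moment, so its lever arm about the pivot is 98.63 / 190.3 = 0.518 m.
That puts it at 1.64 + 0.518 = 2.16 m from the left end.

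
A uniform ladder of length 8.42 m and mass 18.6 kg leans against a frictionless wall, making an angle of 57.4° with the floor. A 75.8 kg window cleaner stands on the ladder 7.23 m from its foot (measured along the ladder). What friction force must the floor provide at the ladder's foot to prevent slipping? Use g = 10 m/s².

f ≈ 476 N

Sum moments about the foot of the ladder (the floor normal and friction both act there and drop out).
Ladder weight 18.6×10 = 186 N acts at 4.21 m along the ladder; its horizontal arm is 4.21·cos57.4° = 2.268 m → τ = 421.8 N·m clockwise.
Window cleaner: 75.8×10 = 758 N at 7.23 m → arm 3.895 m → τ = 2952 N·m clockwise.
Wall normal N acts horizontally at the top; its moment arm is the height L sinθ = 8.42·sin57.4° = 7.093 m, counterclockwise.
Στ = 0 ⇒ N × 7.093 = 3374 ⇒ N = 476 N.
ΣFx = 0: friction at the foot balances the wall's push, so f = N_wall = 476 N.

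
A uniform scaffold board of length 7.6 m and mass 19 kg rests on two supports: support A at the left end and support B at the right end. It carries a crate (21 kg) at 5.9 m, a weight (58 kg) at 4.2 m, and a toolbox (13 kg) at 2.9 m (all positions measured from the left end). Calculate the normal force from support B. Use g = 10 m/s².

Sum moments about support A (its reaction then has zero moment arm).
Beam weight: 19 × 10 = 190 N down at 3.8 m → arm 3.8 m, τ = 190 × 3.8 = 722 N·m clockwise.
Crate: 21 × 10 = 210 N down at 5.9 m → arm 5.9 m, τ = 210 × 5.9 = 1239 N·m clockwise.
Weight: 58 × 10 = 580 N down at 4.2 m → arm 4.2 m, τ = 580 × 4.2 = 2436 N·m clockwise.
Toolbox: 13 × 10 = 130 N down at 2.9 m → arm 2.9 m, τ = 130 × 2.9 = 377 N·m clockwise.
Net load moment about support A = 4774 N·m clockwise.
Reaction R at support B is upward at 7.6 m, arm 7.6 m → moment R × 7.6 counterclockwise.
Balancing moments: R × 7.6 = 4774, giving R = 628 N.

R_B ≈ 628 N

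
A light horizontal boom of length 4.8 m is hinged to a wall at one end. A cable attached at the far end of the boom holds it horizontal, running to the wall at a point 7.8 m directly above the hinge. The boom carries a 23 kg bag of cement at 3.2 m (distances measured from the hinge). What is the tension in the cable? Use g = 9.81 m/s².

T ≈ 177 N

About the hinge:
Bag of cement: 23 × 9.81 = 225.6 N down at 3.2 m → arm 3.2 m, τ = 225.6 × 3.2 = 721.9 N·m clockwise.
Total clockwise load moment = 721.9 N·m.
The cable tension T acts at 4.8 m; only its component perpendicular to the boom, T sinθ, produces torque. sinθ = h/√(h²+d²) = 7.8/√(7.8²+4.8²) = 0.8517.
Setting net torque to zero: T × 4.8 × 0.8517 = 721.9 → T = 721.9 / 4.088 = 177 N.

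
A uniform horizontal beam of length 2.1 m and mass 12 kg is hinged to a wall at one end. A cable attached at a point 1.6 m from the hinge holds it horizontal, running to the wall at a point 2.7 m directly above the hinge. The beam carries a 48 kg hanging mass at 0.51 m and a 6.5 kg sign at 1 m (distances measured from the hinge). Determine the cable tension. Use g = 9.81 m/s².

T ≈ 311 N

Sum moments about the hinge (the unknown hinge reaction has zero arm there).
Beam weight: 12 × 9.81 = 117.7 N down at 1.05 m → arm 1.05 m, τ = 117.7 × 1.05 = 123.6 N·m clockwise.
Hanging mass: 48 × 9.81 = 470.9 N down at 0.51 m → arm 0.51 m, τ = 470.9 × 0.51 = 240.2 N·m clockwise.
Sign: 6.5 × 9.81 = 63.77 N down at 1 m → arm 1 m, τ = 63.77 × 1 = 63.77 N·m clockwise.
Total clockwise load moment = 427.6 N·m.
The cable tension T acts at 1.6 m; only its component perpendicular to the beam, T sinθ, produces torque. sinθ = h/√(h²+d²) = 2.7/√(2.7²+1.6²) = 0.8603.
Setting net torque to zero: T × 1.6 × 0.8603 = 427.6 → T = 427.6 / 1.376 = 311 N.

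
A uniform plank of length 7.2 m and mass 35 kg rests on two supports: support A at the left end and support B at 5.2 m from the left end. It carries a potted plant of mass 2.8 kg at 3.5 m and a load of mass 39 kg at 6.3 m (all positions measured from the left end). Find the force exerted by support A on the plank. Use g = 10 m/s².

R_A ≈ 34.3 N

About support B:
Beam weight: 35 × 10 = 350 N down at 3.6 m → arm 1.6 m, τ = 350 × 1.6 = 560 N·m counterclockwise.
Potted plant: 2.8 × 10 = 28 N down at 3.5 m → arm 1.7 m, τ = 28 × 1.7 = 47.6 N·m counterclockwise.
Load: 39 × 10 = 390 N down at 6.3 m → arm 1.1 m, τ = 390 × 1.1 = 429 N·m clockwise.
Net load moment about support B = 178.6 N·m counterclockwise.
Reaction R at support A is upward at 0 m, arm 5.2 m → moment R × 5.2 clockwise.
Balancing moments: R × 5.2 = 178.6, giving R = 34.3 N.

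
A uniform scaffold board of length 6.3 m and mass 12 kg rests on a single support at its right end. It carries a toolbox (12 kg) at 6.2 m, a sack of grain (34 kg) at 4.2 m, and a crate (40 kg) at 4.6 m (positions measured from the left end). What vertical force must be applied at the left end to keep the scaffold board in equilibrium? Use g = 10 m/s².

Sum moments about the right end (the unknown pivot reaction has zero arm there).
Beam weight: 12 × 10 = 120 N down at 3.15 m → arm 3.15 m, τ = 120 × 3.15 = 378 N·m counterclockwise.
Toolbox: 12 × 10 = 120 N down at 6.2 m → arm 0.1 m, τ = 120 × 0.1 = 12 N·m counterclockwise.
Sack of grain: 34 × 10 = 340 N down at 4.2 m → arm 2.1 m, τ = 340 × 2.1 = 714 N·m counterclockwise.
Crate: 40 × 10 = 400 N down at 4.6 m → arm 1.7 m, τ = 400 × 1.7 = 680 N·m counterclockwise.
Net moment of the loads = 1784 N·m counterclockwise.
The upward force F acts at the left end, arm 6.3 m, giving F × 6.3 clockwise.
Setting net torque to zero: F × 6.3 = 1784 → F = 1784 / 6.3 = 283 N.

F ≈ 283 N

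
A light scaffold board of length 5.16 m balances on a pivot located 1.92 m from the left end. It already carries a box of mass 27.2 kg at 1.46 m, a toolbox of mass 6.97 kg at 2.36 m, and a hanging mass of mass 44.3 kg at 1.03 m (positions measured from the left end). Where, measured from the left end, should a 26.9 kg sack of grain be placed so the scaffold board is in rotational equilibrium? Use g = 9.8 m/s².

x ≈ 3.74 m from the left end

About the pivot (at 1.92 m from the left end):
Box: 27.2 × 9.8 = 266.6 N down at 1.46 m → arm 0.46 m, τ = 266.6 × 0.46 = 122.6 N·m counterclockwise.
Toolbox: 6.97 × 9.8 = 68.31 N down at 2.36 m → arm 0.44 m, τ = 68.31 × 0.44 = 30.06 N·m clockwise.
Hanging mass: 44.3 × 9.8 = 434.1 N down at 1.03 m → arm 0.89 m, τ = 434.1 × 0.89 = 386.3 N·m counterclockwise.
Net moment of existing loads = 478.8 N·m counterclockwise.
The sack of grain weighs 26.9 × 9.8 = 263.6 N and must supply an equal clockwise moment, so its lever arm about the pivot is 478.8 / 263.6 = 1.82 m.
That puts it at 1.92 + 1.82 = 3.74 m from the left end.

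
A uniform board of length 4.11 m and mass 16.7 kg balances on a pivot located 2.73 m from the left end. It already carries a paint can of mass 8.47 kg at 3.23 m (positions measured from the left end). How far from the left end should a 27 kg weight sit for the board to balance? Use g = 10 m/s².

x ≈ 2.99 m from the left end

Take moments about the pivot (at 2.73 m from the left end).
Beam weight: 16.7 × 10 = 167 N down at 2.055 m → arm 0.675 m, τ = 167 × 0.675 = 112.7 N·m counterclockwise.
Paint can: 8.47 × 10 = 84.7 N down at 3.23 m → arm 0.5 m, τ = 84.7 × 0.5 = 42.35 N·m clockwise.
Net moment of existing loads = 70.35 N·m counterclockwise.
The weight weighs 27 × 10 = 270 N and must supply an equal clockwise moment, so its lever arm about the pivot is 70.35 / 270 = 0.261 m.
That puts it at 2.73 + 0.261 = 2.99 m from the left end.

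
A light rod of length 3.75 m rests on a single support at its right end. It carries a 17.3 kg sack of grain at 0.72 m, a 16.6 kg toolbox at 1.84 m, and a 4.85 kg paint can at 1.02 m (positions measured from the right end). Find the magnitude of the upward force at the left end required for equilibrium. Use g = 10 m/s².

F ≈ 128 N

Take moments about the right end.
Sack of grain: 17.3 × 10 = 173 N down at 0.72 m → arm 0.72 m, τ = 173 × 0.72 = 124.6 N·m counterclockwise.
Toolbox: 16.6 × 10 = 166 N down at 1.84 m → arm 1.84 m, τ = 166 × 1.84 = 305.4 N·m counterclockwise.
Paint can: 4.85 × 10 = 48.5 N down at 1.02 m → arm 1.02 m, τ = 48.5 × 1.02 = 49.47 N·m counterclockwise.
Net moment of the loads = 479.5 N·m counterclockwise.
The upward force F acts at the left end, arm 3.75 m, giving F × 3.75 clockwise.
Στ = 0 ⇒ F × 3.75 = 479.5 ⇒ F = 479.5 / 3.75 = 128 N.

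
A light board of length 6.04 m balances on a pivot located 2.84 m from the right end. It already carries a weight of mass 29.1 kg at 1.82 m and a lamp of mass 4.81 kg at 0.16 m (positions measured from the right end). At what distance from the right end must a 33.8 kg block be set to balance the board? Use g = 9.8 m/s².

x ≈ 4.1 m from the right end

Sum moments about the pivot (at 2.84 m from the right end) (the support reaction has zero arm there).
Weight: 29.1 × 9.8 = 285.2 N down at 1.82 m → arm 1.02 m, τ = 285.2 × 1.02 = 290.9 N·m clockwise.
Lamp: 4.81 × 9.8 = 47.14 N down at 0.16 m → arm 2.68 m, τ = 47.14 × 2.68 = 126.3 N·m clockwise.
Net moment of existing loads = 417.2 N·m clockwise.
The block weighs 33.8 × 9.8 = 331.2 N and must supply an equal counterclockwise moment, so its lever arm about the pivot is 417.2 / 331.2 = 1.26 m.
That puts it at 2.84 + 1.26 = 4.1 m from the right end.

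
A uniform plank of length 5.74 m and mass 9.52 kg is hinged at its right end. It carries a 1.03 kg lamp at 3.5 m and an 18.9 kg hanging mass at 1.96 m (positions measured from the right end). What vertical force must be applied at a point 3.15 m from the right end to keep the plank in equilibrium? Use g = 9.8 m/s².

F ≈ 211 N

Sum moments about the right end (the unknown pivot reaction has zero arm there).
Beam weight: 9.52 × 9.8 = 93.3 N down at 2.87 m → arm 2.87 m, τ = 93.3 × 2.87 = 267.8 N·m counterclockwise.
Lamp: 1.03 × 9.8 = 10.09 N down at 3.5 m → arm 3.5 m, τ = 10.09 × 3.5 = 35.31 N·m counterclockwise.
Hanging mass: 18.9 × 9.8 = 185.2 N down at 1.96 m → arm 1.96 m, τ = 185.2 × 1.96 = 363 N·m counterclockwise.
Net moment of the loads = 666.1 N·m counterclockwise.
The upward force F acts at a point 3.15 m from the right end, arm 3.15 m, giving F × 3.15 clockwise.
Balancing moments: F × 3.15 = 666.1, giving F = 666.1 / 3.15 = 211 N.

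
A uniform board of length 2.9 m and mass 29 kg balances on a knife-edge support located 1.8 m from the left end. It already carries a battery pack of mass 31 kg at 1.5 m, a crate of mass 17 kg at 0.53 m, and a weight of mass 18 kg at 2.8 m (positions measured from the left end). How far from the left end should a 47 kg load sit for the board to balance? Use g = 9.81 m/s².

x ≈ 2.29 m from the left end

Choose the knife-edge support (at 1.8 m from the left end) as the axis so the support reaction has zero arm there.
Beam weight: 29 × 9.81 = 284.5 N down at 1.45 m → arm 0.35 m, τ = 284.5 × 0.35 = 99.57 N·m counterclockwise.
Battery pack: 31 × 9.81 = 304.1 N down at 1.5 m → arm 0.3 m, τ = 304.1 × 0.3 = 91.23 N·m counterclockwise.
Crate: 17 × 9.81 = 166.8 N down at 0.53 m → arm 1.27 m, τ = 166.8 × 1.27 = 211.8 N·m counterclockwise.
Weight: 18 × 9.81 = 176.6 N down at 2.8 m → arm 1 m, τ = 176.6 × 1 = 176.6 N·m clockwise.
Net moment of existing loads = 226 N·m counterclockwise.
The load weighs 47 × 9.81 = 461.1 N and must supply an equal clockwise moment, so its lever arm about the knife-edge support is 226 / 461.1 = 0.49 m.
That puts it at 1.8 + 0.49 = 2.29 m from the left end.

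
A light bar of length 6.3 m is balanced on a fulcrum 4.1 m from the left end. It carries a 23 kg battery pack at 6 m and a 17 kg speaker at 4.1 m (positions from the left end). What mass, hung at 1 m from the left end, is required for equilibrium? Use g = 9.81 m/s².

Sum moments about the fulcrum (at 4.1 m from the left end) (the support reaction has zero arm there).
Battery pack: 23 × 9.81 = 225.6 N down at 6 m → arm 1.9 m, τ = 225.6 × 1.9 = 428.6 N·m clockwise.
Speaker: acts at the fulcrum, moment arm 0 → no torque.
Net moment of known loads = 428.6 N·m clockwise.
An unknown mass m at 1 m has arm 3.1 m; its moment is m·g·3.1 counterclockwise.
Στ = 0 ⇒ m × 9.81 × 3.1 = 428.6 ⇒ m = 428.6 / (9.81 × 3.1) = 14.1 kg.

m ≈ 14.1 kg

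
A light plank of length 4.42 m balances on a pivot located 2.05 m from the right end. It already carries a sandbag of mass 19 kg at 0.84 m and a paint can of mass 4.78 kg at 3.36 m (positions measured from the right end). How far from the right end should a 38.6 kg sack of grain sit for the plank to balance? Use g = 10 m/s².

Take moments about the pivot (at 2.05 m from the right end).
Sandbag: 19 × 10 = 190 N down at 0.84 m → arm 1.21 m, τ = 190 × 1.21 = 229.9 N·m clockwise.
Paint can: 4.78 × 10 = 47.8 N down at 3.36 m → arm 1.31 m, τ = 47.8 × 1.31 = 62.62 N·m counterclockwise.
Net moment of existing loads = 167.3 N·m clockwise.
The sack of grain weighs 38.6 × 10 = 386 N and must supply an equal counterclockwise moment, so its lever arm about the pivot is 167.3 / 386 = 0.433 m.
That puts it at 2.05 + 0.433 = 2.48 m from the right end.

x ≈ 2.48 m from the right end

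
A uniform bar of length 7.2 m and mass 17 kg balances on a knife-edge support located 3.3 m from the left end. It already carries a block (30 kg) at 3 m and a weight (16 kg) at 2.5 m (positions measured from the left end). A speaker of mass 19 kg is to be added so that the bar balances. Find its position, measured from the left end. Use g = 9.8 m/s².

Take moments about the knife-edge support (at 3.3 m from the left end).
Beam weight: 17 × 9.8 = 166.6 N down at 3.6 m → arm 0.3 m, τ = 166.6 × 0.3 = 49.98 N·m clockwise.
Block: 30 × 9.8 = 294 N down at 3 m → arm 0.3 m, τ = 294 × 0.3 = 88.2 N·m counterclockwise.
Weight: 16 × 9.8 = 156.8 N down at 2.5 m → arm 0.8 m, τ = 156.8 × 0.8 = 125.4 N·m counterclockwise.
Net moment of existing loads = 163.6 N·m counterclockwise.
The speaker weighs 19 × 9.8 = 186.2 N and must supply an equal clockwise moment, so its lever arm about the knife-edge support is 163.6 / 186.2 = 0.879 m.
That puts it at 3.3 + 0.879 = 4.18 m from the left end.

x ≈ 4.18 m from the left end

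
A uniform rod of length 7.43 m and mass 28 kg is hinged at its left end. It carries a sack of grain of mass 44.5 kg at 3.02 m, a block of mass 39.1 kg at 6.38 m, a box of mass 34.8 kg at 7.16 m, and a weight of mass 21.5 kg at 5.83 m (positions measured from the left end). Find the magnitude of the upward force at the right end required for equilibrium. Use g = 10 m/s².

Take moments about the left end.
Beam weight: 28 × 10 = 280 N down at 3.715 m → arm 3.715 m, τ = 280 × 3.715 = 1040 N·m clockwise.
Sack of grain: 44.5 × 10 = 445 N down at 3.02 m → arm 3.02 m, τ = 445 × 3.02 = 1344 N·m clockwise.
Block: 39.1 × 10 = 391 N down at 6.38 m → arm 6.38 m, τ = 391 × 6.38 = 2495 N·m clockwise.
Box: 34.8 × 10 = 348 N down at 7.16 m → arm 7.16 m, τ = 348 × 7.16 = 2492 N·m clockwise.
Weight: 21.5 × 10 = 215 N down at 5.83 m → arm 5.83 m, τ = 215 × 5.83 = 1253 N·m clockwise.
Net moment of the loads = 8624 N·m clockwise.
The upward force F acts at the right end, arm 7.43 m, giving F × 7.43 counterclockwise.
Setting net torque to zero: F × 7.43 = 8624 → F = 8624 / 7.43 = 1160 N.

F ≈ 1160 N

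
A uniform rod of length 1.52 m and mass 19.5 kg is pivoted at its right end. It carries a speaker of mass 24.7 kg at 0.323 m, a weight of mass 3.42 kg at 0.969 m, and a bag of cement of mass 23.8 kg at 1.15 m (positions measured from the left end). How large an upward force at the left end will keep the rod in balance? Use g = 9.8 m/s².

Taking torques about the right end:
Beam weight: 19.5 × 9.8 = 191.1 N down at 0.76 m → arm 0.76 m, τ = 191.1 × 0.76 = 145.2 N·m counterclockwise.
Speaker: 24.7 × 9.8 = 242.1 N down at 0.323 m → arm 1.197 m, τ = 242.1 × 1.197 = 289.8 N·m counterclockwise.
Weight: 3.42 × 9.8 = 33.52 N down at 0.969 m → arm 0.551 m, τ = 33.52 × 0.551 = 18.47 N·m counterclockwise.
Bag of cement: 23.8 × 9.8 = 233.2 N down at 1.15 m → arm 0.37 m, τ = 233.2 × 0.37 = 86.28 N·m counterclockwise.
Net moment of the loads = 539.8 N·m counterclockwise.
The upward force F acts at the left end, arm 1.52 m, giving F × 1.52 clockwise.
Στ = 0 ⇒ F × 1.52 = 539.8 ⇒ F = 539.8 / 1.52 = 355 N.

F ≈ 355 N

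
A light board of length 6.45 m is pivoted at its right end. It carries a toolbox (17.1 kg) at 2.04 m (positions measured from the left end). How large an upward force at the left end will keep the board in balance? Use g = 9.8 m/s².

F ≈ 115 N

Take moments about the right end.
Toolbox: 17.1 × 9.8 = 167.6 N down at 2.04 m → arm 4.41 m, τ = 167.6 × 4.41 = 739.1 N·m counterclockwise.
Net moment of the loads = 739.1 N·m counterclockwise.
The upward force F acts at the left end, arm 6.45 m, giving F × 6.45 clockwise.
Setting net torque to zero: F × 6.45 = 739.1 → F = 739.1 / 6.45 = 115 N.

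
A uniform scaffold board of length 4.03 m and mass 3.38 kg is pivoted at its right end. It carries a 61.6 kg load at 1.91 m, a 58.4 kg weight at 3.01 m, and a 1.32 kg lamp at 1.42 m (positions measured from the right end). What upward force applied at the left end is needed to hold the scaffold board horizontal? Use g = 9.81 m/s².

Sum moments about the right end (the unknown pivot reaction has zero arm there).
Beam weight: 3.38 × 9.81 = 33.16 N down at 2.015 m → arm 2.015 m, τ = 33.16 × 2.015 = 66.82 N·m counterclockwise.
Load: 61.6 × 9.81 = 604.3 N down at 1.91 m → arm 1.91 m, τ = 604.3 × 1.91 = 1154 N·m counterclockwise.
Weight: 58.4 × 9.81 = 572.9 N down at 3.01 m → arm 3.01 m, τ = 572.9 × 3.01 = 1724 N·m counterclockwise.
Lamp: 1.32 × 9.81 = 12.95 N down at 1.42 m → arm 1.42 m, τ = 12.95 × 1.42 = 18.39 N·m counterclockwise.
Net moment of the loads = 2963 N·m counterclockwise.
The upward force F acts at the left end, arm 4.03 m, giving F × 4.03 clockwise.
Balancing moments: F × 4.03 = 2963, giving F = 2963 / 4.03 = 735 N.

F ≈ 735 N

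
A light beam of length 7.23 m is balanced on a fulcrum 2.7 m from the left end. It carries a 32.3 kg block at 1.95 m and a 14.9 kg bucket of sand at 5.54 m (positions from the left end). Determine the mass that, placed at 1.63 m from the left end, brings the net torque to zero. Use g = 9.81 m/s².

m ≈ 16.9 kg

Sum moments about the fulcrum (at 2.7 m from the left end) (the support reaction has zero arm there).
Block: 32.3 × 9.81 = 316.9 N down at 1.95 m → arm 0.75 m, τ = 316.9 × 0.75 = 237.7 N·m counterclockwise.
Bucket of sand: 14.9 × 9.81 = 146.2 N down at 5.54 m → arm 2.84 m, τ = 146.2 × 2.84 = 415.2 N·m clockwise.
Net moment of known loads = 177.5 N·m clockwise.
An unknown mass m at 1.63 m has arm 1.07 m; its moment is m·g·1.07 counterclockwise.
Balancing moments: m × 9.81 × 1.07 = 177.5, giving m = 177.5 / (9.81 × 1.07) = 16.9 kg.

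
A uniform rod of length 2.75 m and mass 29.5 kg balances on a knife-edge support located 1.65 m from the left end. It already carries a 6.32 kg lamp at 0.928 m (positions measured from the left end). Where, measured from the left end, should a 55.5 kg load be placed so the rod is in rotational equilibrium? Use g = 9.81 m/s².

x ≈ 1.88 m from the left end

Taking torques about the knife-edge support (at 1.65 m from the left end):
Beam weight: 29.5 × 9.81 = 289.4 N down at 1.375 m → arm 0.275 m, τ = 289.4 × 0.275 = 79.58 N·m counterclockwise.
Lamp: 6.32 × 9.81 = 62 N down at 0.928 m → arm 0.722 m, τ = 62 × 0.722 = 44.76 N·m counterclockwise.
Net moment of existing loads = 124.3 N·m counterclockwise.
The load weighs 55.5 × 9.81 = 544.5 N and must supply an equal clockwise moment, so its lever arm about the knife-edge support is 124.3 / 544.5 = 0.228 m.
That puts it at 1.65 + 0.228 = 1.88 m from the left end.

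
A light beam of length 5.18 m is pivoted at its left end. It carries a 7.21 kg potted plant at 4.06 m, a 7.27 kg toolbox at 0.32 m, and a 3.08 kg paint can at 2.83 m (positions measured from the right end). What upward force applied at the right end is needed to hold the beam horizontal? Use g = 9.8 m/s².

F ≈ 95.8 N

Taking torques about the left end:
Potted plant: 7.21 × 9.8 = 70.66 N down at 4.06 m → arm 1.12 m, τ = 70.66 × 1.12 = 79.14 N·m clockwise.
Toolbox: 7.27 × 9.8 = 71.25 N down at 0.32 m → arm 4.86 m, τ = 71.25 × 4.86 = 346.3 N·m clockwise.
Paint can: 3.08 × 9.8 = 30.18 N down at 2.83 m → arm 2.35 m, τ = 30.18 × 2.35 = 70.92 N·m clockwise.
Net moment of the loads = 496.4 N·m clockwise.
The upward force F acts at the right end, arm 5.18 m, giving F × 5.18 counterclockwise.
Setting net torque to zero: F × 5.18 = 496.4 → F = 496.4 / 5.18 = 95.8 N.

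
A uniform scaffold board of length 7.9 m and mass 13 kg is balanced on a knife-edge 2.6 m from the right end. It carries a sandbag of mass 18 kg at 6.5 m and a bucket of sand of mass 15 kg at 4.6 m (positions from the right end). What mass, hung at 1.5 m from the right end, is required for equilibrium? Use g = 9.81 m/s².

Taking torques about the knife-edge (at 2.6 m from the right end):
Beam weight: 13 × 9.81 = 127.5 N down at 3.95 m → arm 1.35 m, τ = 127.5 × 1.35 = 172.1 N·m counterclockwise.
Sandbag: 18 × 9.81 = 176.6 N down at 6.5 m → arm 3.9 m, τ = 176.6 × 3.9 = 688.7 N·m counterclockwise.
Bucket of sand: 15 × 9.81 = 147.2 N down at 4.6 m → arm 2 m, τ = 147.2 × 2 = 294.4 N·m counterclockwise.
Net moment of known loads = 1155 N·m counterclockwise.
An unknown mass m at 1.5 m has arm 1.1 m; its moment is m·g·1.1 clockwise.
Balancing moments: m × 9.81 × 1.1 = 1155, giving m = 1155 / (9.81 × 1.1) = 107 kg.

m ≈ 107 kg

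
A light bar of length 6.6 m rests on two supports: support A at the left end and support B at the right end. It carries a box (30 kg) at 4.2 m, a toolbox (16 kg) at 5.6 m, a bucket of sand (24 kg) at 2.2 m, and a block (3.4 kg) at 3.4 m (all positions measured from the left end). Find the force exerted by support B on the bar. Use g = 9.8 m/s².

R_B ≈ 416 N

Take moments about support A.
Box: 30 × 9.8 = 294 N down at 4.2 m → arm 4.2 m, τ = 294 × 4.2 = 1235 N·m clockwise.
Toolbox: 16 × 9.8 = 156.8 N down at 5.6 m → arm 5.6 m, τ = 156.8 × 5.6 = 878.1 N·m clockwise.
Bucket of sand: 24 × 9.8 = 235.2 N down at 2.2 m → arm 2.2 m, τ = 235.2 × 2.2 = 517.4 N·m clockwise.
Block: 3.4 × 9.8 = 33.32 N down at 3.4 m → arm 3.4 m, τ = 33.32 × 3.4 = 113.3 N·m clockwise.
Net load moment about support A = 2744 N·m clockwise.
Reaction R at support B is upward at 6.6 m, arm 6.6 m → moment R × 6.6 counterclockwise.
Στ = 0 ⇒ R × 6.6 = 2744 ⇒ R = 416 N.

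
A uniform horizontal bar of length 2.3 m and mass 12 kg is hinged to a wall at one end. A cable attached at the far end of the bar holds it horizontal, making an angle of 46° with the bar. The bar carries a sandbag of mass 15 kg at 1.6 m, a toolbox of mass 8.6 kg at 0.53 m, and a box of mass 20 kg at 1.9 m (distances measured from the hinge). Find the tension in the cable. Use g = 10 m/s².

T ≈ 486 N

Taking torques about the hinge:
Beam weight: 12 × 10 = 120 N down at 1.15 m → arm 1.15 m, τ = 120 × 1.15 = 138 N·m clockwise.
Sandbag: 15 × 10 = 150 N down at 1.6 m → arm 1.6 m, τ = 150 × 1.6 = 240 N·m clockwise.
Toolbox: 8.6 × 10 = 86 N down at 0.53 m → arm 0.53 m, τ = 86 × 0.53 = 45.58 N·m clockwise.
Box: 20 × 10 = 200 N down at 1.9 m → arm 1.9 m, τ = 200 × 1.9 = 380 N·m clockwise.
Total clockwise load moment = 803.6 N·m.
The cable tension T acts at 2.3 m; only its component perpendicular to the bar, T sinθ, produces torque. sin 46° = 0.7193.
Balancing moments: T × 2.3 × 0.7193 = 803.6, giving T = 803.6 / 1.654 = 486 N.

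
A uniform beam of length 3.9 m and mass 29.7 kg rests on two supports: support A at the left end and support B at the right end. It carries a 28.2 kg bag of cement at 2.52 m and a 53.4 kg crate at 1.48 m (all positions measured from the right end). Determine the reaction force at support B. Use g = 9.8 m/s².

R_B ≈ 568 N

Taking torques about support A:
Beam weight: 29.7 × 9.8 = 291.1 N down at 1.95 m → arm 1.95 m, τ = 291.1 × 1.95 = 567.6 N·m clockwise.
Bag of cement: 28.2 × 9.8 = 276.4 N down at 2.52 m → arm 1.38 m, τ = 276.4 × 1.38 = 381.4 N·m clockwise.
Crate: 53.4 × 9.8 = 523.3 N down at 1.48 m → arm 2.42 m, τ = 523.3 × 2.42 = 1266 N·m clockwise.
Net load moment about support A = 2215 N·m clockwise.
Reaction R at support B is upward at 0 m, arm 3.9 m → moment R × 3.9 counterclockwise.
Setting net torque to zero: R × 3.9 = 2215 → R = 568 N.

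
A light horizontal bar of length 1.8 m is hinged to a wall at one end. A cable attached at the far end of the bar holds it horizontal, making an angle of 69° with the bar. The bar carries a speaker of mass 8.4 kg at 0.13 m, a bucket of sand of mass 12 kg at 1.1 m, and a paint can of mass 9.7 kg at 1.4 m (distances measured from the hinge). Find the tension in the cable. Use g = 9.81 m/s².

T ≈ 163 N

Sum moments about the hinge (the unknown hinge reaction has zero arm there).
Speaker: 8.4 × 9.81 = 82.4 N down at 0.13 m → arm 0.13 m, τ = 82.4 × 0.13 = 10.71 N·m clockwise.
Bucket of sand: 12 × 9.81 = 117.7 N down at 1.1 m → arm 1.1 m, τ = 117.7 × 1.1 = 129.5 N·m clockwise.
Paint can: 9.7 × 9.81 = 95.16 N down at 1.4 m → arm 1.4 m, τ = 95.16 × 1.4 = 133.2 N·m clockwise.
Total clockwise load moment = 273.4 N·m.
The cable tension T acts at 1.8 m; only its component perpendicular to the bar, T sinθ, produces torque. sin 69° = 0.9336.
For rotational equilibrium, T × 1.8 × 0.9336 = 273.4, so T = 273.4 / 1.68 = 163 N.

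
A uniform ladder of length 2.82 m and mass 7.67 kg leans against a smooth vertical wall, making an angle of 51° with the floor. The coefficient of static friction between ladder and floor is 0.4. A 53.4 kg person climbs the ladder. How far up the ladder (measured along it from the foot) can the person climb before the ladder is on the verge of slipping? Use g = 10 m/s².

d ≈ 1.39 m

Take moments about the foot of the ladder.
Ladder weight 7.67×10 = 76.7 N acts at 1.41 m along the ladder; its horizontal arm is 1.41·cos51° = 0.8873 m → τ = 68.06 N·m clockwise.
Person weight 53.4×10 = 534 N at distance d → arm d·cos51° → τ = 534·d·0.6293 clockwise.
Wall normal N at the top has arm L sinθ = 2.192 m counterclockwise, so Στ = 0 gives N·2.192 = 68.06 + 336·d.
ΣFy = 0 ⇒ N_floor = 610.7 N, so the maximum friction is μ_s·N_floor = 0.4×610.7 = 244.3 N. ΣFx = 0 ⇒ N_wall = f, so at the slipping point N = 244.3 N.
Substituting: 244.3×2.192 = 68.06 + 336·d ⇒ d = (535.5 − 68.06) / 336 = 1.39 m.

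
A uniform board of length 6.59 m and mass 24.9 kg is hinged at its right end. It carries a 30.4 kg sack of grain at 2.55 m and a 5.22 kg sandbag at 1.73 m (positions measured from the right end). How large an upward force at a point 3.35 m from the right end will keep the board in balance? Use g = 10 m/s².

Take moments about the right end.
Beam weight: 24.9 × 10 = 249 N down at 3.295 m → arm 3.295 m, τ = 249 × 3.295 = 820.5 N·m counterclockwise.
Sack of grain: 30.4 × 10 = 304 N down at 2.55 m → arm 2.55 m, τ = 304 × 2.55 = 775.2 N·m counterclockwise.
Sandbag: 5.22 × 10 = 52.2 N down at 1.73 m → arm 1.73 m, τ = 52.2 × 1.73 = 90.31 N·m counterclockwise.
Net moment of the loads = 1686 N·m counterclockwise.
The upward force F acts at a point 3.35 m from the right end, arm 3.35 m, giving F × 3.35 clockwise.
For rotational equilibrium, F × 3.35 = 1686, so F = 1686 / 3.35 = 503 N.

F ≈ 503 N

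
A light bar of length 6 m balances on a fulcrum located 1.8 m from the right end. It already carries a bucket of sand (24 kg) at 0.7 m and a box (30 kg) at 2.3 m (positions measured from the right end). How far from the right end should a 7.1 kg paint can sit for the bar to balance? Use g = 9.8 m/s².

Sum moments about the fulcrum (at 1.8 m from the right end) (the support reaction has zero arm there).
Bucket of sand: 24 × 9.8 = 235.2 N down at 0.7 m → arm 1.1 m, τ = 235.2 × 1.1 = 258.7 N·m clockwise.
Box: 30 × 9.8 = 294 N down at 2.3 m → arm 0.5 m, τ = 294 × 0.5 = 147 N·m counterclockwise.
Net moment of existing loads = 111.7 N·m clockwise.
The paint can weighs 7.1 × 9.8 = 69.58 N and must supply an equal counterclockwise moment, so its lever arm about the fulcrum is 111.7 / 69.58 = 1.61 m.
That puts it at 1.8 + 1.61 = 3.41 m from the right end.

x ≈ 3.41 m from the right end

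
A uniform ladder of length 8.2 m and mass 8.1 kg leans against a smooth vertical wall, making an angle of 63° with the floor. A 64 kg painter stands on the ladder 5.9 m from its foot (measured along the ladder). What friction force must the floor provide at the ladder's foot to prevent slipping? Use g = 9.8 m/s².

f ≈ 250 N

About the foot of the ladder:
Ladder weight 8.1×9.8 = 79.38 N acts at 4.1 m along the ladder; its horizontal arm is 4.1·cos63° = 1.861 m → τ = 147.7 N·m clockwise.
Painter: 64×9.8 = 627.2 N at 5.9 m → arm 2.679 m → τ = 1680 N·m clockwise.
Wall normal N acts horizontally at the top; its moment arm is the height L sinθ = 8.2·sin63° = 7.306 m, counterclockwise.
For rotational equilibrium, N × 7.306 = 1828, so N = 250 N.
ΣFx = 0: friction at the foot balances the wall's push, so f = N_wall = 250 N.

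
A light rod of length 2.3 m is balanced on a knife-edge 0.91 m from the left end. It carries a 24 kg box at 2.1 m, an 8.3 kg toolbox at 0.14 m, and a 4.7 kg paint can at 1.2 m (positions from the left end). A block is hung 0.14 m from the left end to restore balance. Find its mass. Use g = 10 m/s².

m ≈ 30.6 kg

Choose the knife-edge (at 0.91 m from the left end) as the axis so the support reaction has zero arm there.
Box: 24 × 10 = 240 N down at 2.1 m → arm 1.19 m, τ = 240 × 1.19 = 285.6 N·m clockwise.
Toolbox: 8.3 × 10 = 83 N down at 0.14 m → arm 0.77 m, τ = 83 × 0.77 = 63.91 N·m counterclockwise.
Paint can: 4.7 × 10 = 47 N down at 1.2 m → arm 0.29 m, τ = 47 × 0.29 = 13.63 N·m clockwise.
Net moment of known loads = 235.3 N·m clockwise.
An unknown mass m at 0.14 m has arm 0.77 m; its moment is m·g·0.77 counterclockwise.
Balancing moments: m × 10 × 0.77 = 235.3, giving m = 235.3 / (10 × 0.77) = 30.6 kg.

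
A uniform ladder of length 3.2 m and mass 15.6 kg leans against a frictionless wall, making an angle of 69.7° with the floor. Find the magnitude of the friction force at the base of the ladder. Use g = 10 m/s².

Take moments about the foot of the ladder.
Ladder weight 15.6×10 = 156 N acts at 1.6 m along the ladder; its horizontal arm is 1.6·cos69.7° = 0.5551 m → τ = 86.6 N·m clockwise.
Wall normal N acts horizontally at the top; its moment arm is the height L sinθ = 3.2·sin69.7° = 3.001 m, counterclockwise.
Balancing moments: N × 3.001 = 86.6, giving N = 28.9 N.
ΣFx = 0: friction at the foot balances the wall's push, so f = N_wall = 28.9 N.

f ≈ 28.9 N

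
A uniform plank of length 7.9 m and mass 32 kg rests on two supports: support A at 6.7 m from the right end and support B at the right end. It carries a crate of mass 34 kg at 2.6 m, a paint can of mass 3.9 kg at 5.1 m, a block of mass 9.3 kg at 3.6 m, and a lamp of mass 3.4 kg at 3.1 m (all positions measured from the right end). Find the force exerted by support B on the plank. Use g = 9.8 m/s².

Take moments about support A.
Beam weight: 32 × 9.8 = 313.6 N down at 3.95 m → arm 2.75 m, τ = 313.6 × 2.75 = 862.4 N·m clockwise.
Crate: 34 × 9.8 = 333.2 N down at 2.6 m → arm 4.1 m, τ = 333.2 × 4.1 = 1366 N·m clockwise.
Paint can: 3.9 × 9.8 = 38.22 N down at 5.1 m → arm 1.6 m, τ = 38.22 × 1.6 = 61.15 N·m clockwise.
Block: 9.3 × 9.8 = 91.14 N down at 3.6 m → arm 3.1 m, τ = 91.14 × 3.1 = 282.5 N·m clockwise.
Lamp: 3.4 × 9.8 = 33.32 N down at 3.1 m → arm 3.6 m, τ = 33.32 × 3.6 = 120 N·m clockwise.
Net load moment about support A = 2692 N·m clockwise.
Reaction R at support B is upward at 0 m, arm 6.7 m → moment R × 6.7 counterclockwise.
Στ = 0 ⇒ R × 6.7 = 2692 ⇒ R = 402 N.

R_B ≈ 402 N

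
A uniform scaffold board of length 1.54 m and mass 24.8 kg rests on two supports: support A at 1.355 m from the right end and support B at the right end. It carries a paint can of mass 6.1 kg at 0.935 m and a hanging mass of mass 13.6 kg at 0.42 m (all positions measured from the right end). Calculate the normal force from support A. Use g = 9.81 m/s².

Taking torques about support B:
Beam weight: 24.8 × 9.81 = 243.3 N down at 0.77 m → arm 0.77 m, τ = 243.3 × 0.77 = 187.3 N·m counterclockwise.
Paint can: 6.1 × 9.81 = 59.84 N down at 0.935 m → arm 0.935 m, τ = 59.84 × 0.935 = 55.95 N·m counterclockwise.
Hanging mass: 13.6 × 9.81 = 133.4 N down at 0.42 m → arm 0.42 m, τ = 133.4 × 0.42 = 56.03 N·m counterclockwise.
Net load moment about support B = 299.3 N·m counterclockwise.
Reaction R at support A is upward at 1.355 m, arm 1.355 m → moment R × 1.355 clockwise.
For rotational equilibrium, R × 1.355 = 299.3, so R = 221 N.

R_A ≈ 221 N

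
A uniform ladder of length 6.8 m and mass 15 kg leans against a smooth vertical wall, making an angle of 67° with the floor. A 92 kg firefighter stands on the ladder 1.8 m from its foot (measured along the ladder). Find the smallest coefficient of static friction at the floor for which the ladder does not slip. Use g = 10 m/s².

μ_min ≈ 0.126

Choose the foot of the ladder as the axis so the floor normal and friction both act there and drop out.
Ladder weight 15×10 = 150 N acts at 3.4 m along the ladder; its horizontal arm is 3.4·cos67° = 1.328 m → τ = 199.2 N·m clockwise.
Firefighter: 92×10 = 920 N at 1.8 m → arm 0.7033 m → τ = 647 N·m clockwise.
Wall normal N acts horizontally at the top; its moment arm is the height L sinθ = 6.8·sin67° = 6.259 m, counterclockwise.
Στ = 0 ⇒ N × 6.259 = 846.2 ⇒ N = 135.2 N.
ΣFx = 0 ⇒ f = N_wall = 135.2 N. ΣFy = 0 ⇒ N_floor = 1070 N.
μ_min = f / N_floor = 135.2 / 1070 = 0.126.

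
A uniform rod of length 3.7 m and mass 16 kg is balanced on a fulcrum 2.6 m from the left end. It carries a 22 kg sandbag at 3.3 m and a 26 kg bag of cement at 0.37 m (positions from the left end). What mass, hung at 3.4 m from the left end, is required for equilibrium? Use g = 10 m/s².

Taking torques about the fulcrum (at 2.6 m from the left end):
Beam weight: 16 × 10 = 160 N down at 1.85 m → arm 0.75 m, τ = 160 × 0.75 = 120 N·m counterclockwise.
Sandbag: 22 × 10 = 220 N down at 3.3 m → arm 0.7 m, τ = 220 × 0.7 = 154 N·m clockwise.
Bag of cement: 26 × 10 = 260 N down at 0.37 m → arm 2.23 m, τ = 260 × 2.23 = 579.8 N·m counterclockwise.
Net moment of known loads = 545.8 N·m counterclockwise.
An unknown mass m at 3.4 m has arm 0.8 m; its moment is m·g·0.8 clockwise.
Balancing moments: m × 10 × 0.8 = 545.8, giving m = 545.8 / (10 × 0.8) = 68.2 kg.

m ≈ 68.2 kg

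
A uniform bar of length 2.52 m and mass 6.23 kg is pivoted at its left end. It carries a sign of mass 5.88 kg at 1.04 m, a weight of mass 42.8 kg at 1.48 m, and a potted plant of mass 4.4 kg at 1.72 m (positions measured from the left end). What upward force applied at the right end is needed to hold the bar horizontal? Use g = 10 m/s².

F ≈ 337 N

About the left end:
Beam weight: 6.23 × 10 = 62.3 N down at 1.26 m → arm 1.26 m, τ = 62.3 × 1.26 = 78.5 N·m clockwise.
Sign: 5.88 × 10 = 58.8 N down at 1.04 m → arm 1.04 m, τ = 58.8 × 1.04 = 61.15 N·m clockwise.
Weight: 42.8 × 10 = 428 N down at 1.48 m → arm 1.48 m, τ = 428 × 1.48 = 633.4 N·m clockwise.
Potted plant: 4.4 × 10 = 44 N down at 1.72 m → arm 1.72 m, τ = 44 × 1.72 = 75.68 N·m clockwise.
Net moment of the loads = 848.7 N·m clockwise.
The upward force F acts at the right end, arm 2.52 m, giving F × 2.52 counterclockwise.
Balancing moments: F × 2.52 = 848.7, giving F = 848.7 / 2.52 = 337 N.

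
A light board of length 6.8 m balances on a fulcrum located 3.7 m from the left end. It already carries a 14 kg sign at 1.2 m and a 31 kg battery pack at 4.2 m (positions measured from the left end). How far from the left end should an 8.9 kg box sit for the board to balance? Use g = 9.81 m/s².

Taking torques about the fulcrum (at 3.7 m from the left end):
Sign: 14 × 9.81 = 137.3 N down at 1.2 m → arm 2.5 m, τ = 137.3 × 2.5 = 343.2 N·m counterclockwise.
Battery pack: 31 × 9.81 = 304.1 N down at 4.2 m → arm 0.5 m, τ = 304.1 × 0.5 = 152.1 N·m clockwise.
Net moment of existing loads = 191.1 N·m counterclockwise.
The box weighs 8.9 × 9.81 = 87.31 N and must supply an equal clockwise moment, so its lever arm about the fulcrum is 191.1 / 87.31 = 2.19 m.
That puts it at 3.7 + 2.19 = 5.89 m from the left end.

x ≈ 5.89 m from the left end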